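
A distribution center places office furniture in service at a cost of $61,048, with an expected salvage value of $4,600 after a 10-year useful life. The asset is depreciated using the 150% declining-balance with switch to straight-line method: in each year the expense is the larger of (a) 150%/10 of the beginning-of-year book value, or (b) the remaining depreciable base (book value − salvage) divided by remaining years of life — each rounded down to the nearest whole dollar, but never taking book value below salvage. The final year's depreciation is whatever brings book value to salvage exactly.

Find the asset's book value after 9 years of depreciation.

Depreciable base = $61,048 − $4,600 = $56,448.
Year 1: DB = ⌊$61,048 × 150%/10⌋ = $9,157; SL = ⌊$56,448/10⌋ = $5,644 → take DB $9,157. Book value $51,891.
Year 2: DB = ⌊$51,891 × 150%/10⌋ = $7,783; SL = ⌊$47,291/9⌋ = $5,254 → take DB $7,783. Book value $44,108.
Year 3: DB = ⌊$44,108 × 150%/10⌋ = $6,616; SL = ⌊$39,508/8⌋ = $4,938 → take DB $6,616. Book value $37,492.
Year 4: DB = ⌊$37,492 × 150%/10⌋ = $5,623; SL = ⌊$32,892/7⌋ = $4,698 → take DB $5,623. Book value $31,869.
Year 5: DB = ⌊$31,869 × 150%/10⌋ = $4,780; SL = ⌊$27,269/6⌋ = $4,544 → take DB $4,780. Book value $27,089.
Year 6: DB = ⌊$27,089 × 150%/10⌋ = $4,063; SL = ⌊$22,489/5⌋ = $4,497 → take SL $4,497. Book value $22,592.
Year 7: DB = ⌊$22,592 × 150%/10⌋ = $3,388; SL = ⌊$17,992/4⌋ = $4,498 → take SL $4,498. Book value $18,094.
Year 8: DB = ⌊$18,094 × 150%/10⌋ = $2,714; SL = ⌊$13,494/3⌋ = $4,498 → take SL $4,498. Book value $13,596.
Year 9: DB = ⌊$13,596 × 150%/10⌋ = $2,039; SL = ⌊$8,996/2⌋ = $4,498 → take SL $4,498. Book value $9,098.

$9,098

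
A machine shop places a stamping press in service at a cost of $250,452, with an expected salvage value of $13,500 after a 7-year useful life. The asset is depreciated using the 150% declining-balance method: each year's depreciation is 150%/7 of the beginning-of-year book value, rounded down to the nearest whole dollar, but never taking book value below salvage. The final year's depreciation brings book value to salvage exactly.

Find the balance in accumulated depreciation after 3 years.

$128,968

Depreciable base = $250,452 − $13,500 = $236,952.
Year 1: ⌊$250,452 × 150%/7⌋ = $53,668. Book value $196,784.
Year 2: ⌊$196,784 × 150%/7⌋ = $42,168. Book value $154,616.
Year 3: ⌊$154,616 × 150%/7⌋ = $33,132. Book value $121,484.
Accumulated through year 3 = $250,452 − $121,484 = $128,968.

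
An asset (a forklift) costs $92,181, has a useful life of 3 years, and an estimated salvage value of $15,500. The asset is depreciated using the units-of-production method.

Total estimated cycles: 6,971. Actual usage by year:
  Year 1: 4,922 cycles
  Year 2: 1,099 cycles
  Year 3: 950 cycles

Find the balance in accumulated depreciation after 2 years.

$66,231

Depreciable base = $92,181 − $15,500 = $76,681.
Rate = $76,681 / 6,971 cycles = $11 per cycle.
Year 1: 4,922 × $11 = $54,142. Book value $38,039.
Year 2: 1,099 × $11 = $12,089. Book value $25,950.
Accumulated through year 2 = $92,181 − $25,950 = $66,231.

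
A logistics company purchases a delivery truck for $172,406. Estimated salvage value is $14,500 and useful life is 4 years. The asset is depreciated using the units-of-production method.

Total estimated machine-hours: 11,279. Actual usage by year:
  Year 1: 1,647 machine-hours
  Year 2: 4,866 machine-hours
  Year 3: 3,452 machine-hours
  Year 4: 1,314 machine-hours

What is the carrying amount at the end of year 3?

Depreciable base = $172,406 − $14,500 = $157,906.
Rate = $157,906 / 11,279 machine-hours = $14 per machine-hour.
Year 1: 1,647 × $14 = $23,058. Book value $149,348.
Year 2: 4,866 × $14 = $68,124. Book value $81,224.
Year 3: 3,452 × $14 = $48,328. Book value $32,896.

$32,896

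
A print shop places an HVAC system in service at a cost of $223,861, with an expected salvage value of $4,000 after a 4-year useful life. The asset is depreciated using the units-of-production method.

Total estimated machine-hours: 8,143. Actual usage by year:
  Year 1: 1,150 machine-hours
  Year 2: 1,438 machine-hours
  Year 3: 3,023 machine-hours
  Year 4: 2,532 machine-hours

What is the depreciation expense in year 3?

$81,621

Depreciable base = $223,861 − $4,000 = $219,861.
Rate = $219,861 / 8,143 machine-hours = $27 per machine-hour.
Year 1: 1,150 × $27 = $31,050. Book value $192,811.
Year 2: 1,438 × $27 = $38,826. Book value $153,985.
Year 3: 3,023 × $27 = $81,621. Book value $72,364.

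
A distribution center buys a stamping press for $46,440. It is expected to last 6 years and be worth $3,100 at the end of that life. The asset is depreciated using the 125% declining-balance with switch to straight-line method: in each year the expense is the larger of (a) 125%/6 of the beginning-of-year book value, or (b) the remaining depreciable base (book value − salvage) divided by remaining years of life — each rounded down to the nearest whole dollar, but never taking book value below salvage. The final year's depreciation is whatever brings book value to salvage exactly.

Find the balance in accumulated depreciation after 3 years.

Depreciable base = $46,440 − $3,100 = $43,340.
Year 1: DB = ⌊$46,440 × 125%/6⌋ = $9,675; SL = ⌊$43,340/6⌋ = $7,223 → take DB $9,675. Book value $36,765.
Year 2: DB = ⌊$36,765 × 125%/6⌋ = $7,659; SL = ⌊$33,665/5⌋ = $6,733 → take DB $7,659. Book value $29,106.
Year 3: DB = ⌊$29,106 × 125%/6⌋ = $6,063; SL = ⌊$26,006/4⌋ = $6,501 → take SL $6,501. Book value $22,605.
Accumulated through year 3 = $46,440 − $22,605 = $23,835.

$23,835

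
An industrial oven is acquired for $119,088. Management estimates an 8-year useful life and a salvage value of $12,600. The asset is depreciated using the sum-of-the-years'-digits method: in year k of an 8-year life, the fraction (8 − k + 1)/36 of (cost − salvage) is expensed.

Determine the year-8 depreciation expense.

$2,958

Depreciable base = $119,088 − $12,600 = $106,488.
Sum of the years' digits = 8+7+6+5+4+3+2+1 = 36.
Year 1: $106,488 × 8/36 = $23,664. Book value $95,424.
Year 2: $106,488 × 7/36 = $20,706. Book value $74,718.
Year 3: $106,488 × 6/36 = $17,748. Book value $56,970.
Year 4: $106,488 × 5/36 = $14,790. Book value $42,180.
Year 5: $106,488 × 4/36 = $11,832. Book value $30,348.
Year 6: $106,488 × 3/36 = $8,874. Book value $21,474.
Year 7: $106,488 × 2/36 = $5,916. Book value $15,558.
Year 8: $106,488 × 1/36 = $2,958. Book value $12,600.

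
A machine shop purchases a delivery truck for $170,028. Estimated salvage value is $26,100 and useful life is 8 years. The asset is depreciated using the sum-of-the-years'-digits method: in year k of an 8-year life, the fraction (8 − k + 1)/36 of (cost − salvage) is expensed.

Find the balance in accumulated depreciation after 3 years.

Depreciable base = $170,028 − $26,100 = $143,928.
Sum of the years' digits = 8+7+6+5+4+3+2+1 = 36.
Year 1: $143,928 × 8/36 = $31,984. Book value $138,044.
Year 2: $143,928 × 7/36 = $27,986. Book value $110,058.
Year 3: $143,928 × 6/36 = $23,988. Book value $86,070.
Accumulated through year 3 = $170,028 − $86,070 = $83,958.

$83,958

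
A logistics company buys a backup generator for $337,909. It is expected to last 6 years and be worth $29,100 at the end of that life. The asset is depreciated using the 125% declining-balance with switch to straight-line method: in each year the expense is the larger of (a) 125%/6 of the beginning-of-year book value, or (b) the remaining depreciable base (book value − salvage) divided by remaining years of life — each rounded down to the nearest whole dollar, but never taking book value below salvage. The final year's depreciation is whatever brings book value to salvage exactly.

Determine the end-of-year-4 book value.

Depreciable base = $337,909 − $29,100 = $308,809.
Year 1: DB = ⌊$337,909 × 125%/6⌋ = $70,397; SL = ⌊$308,809/6⌋ = $51,468 → take DB $70,397. Book value $267,512.
Year 2: DB = ⌊$267,512 × 125%/6⌋ = $55,731; SL = ⌊$238,412/5⌋ = $47,682 → take DB $55,731. Book value $211,781.
Year 3: DB = ⌊$211,781 × 125%/6⌋ = $44,121; SL = ⌊$182,681/4⌋ = $45,670 → take SL $45,670. Book value $166,111.
Year 4: DB = ⌊$166,111 × 125%/6⌋ = $34,606; SL = ⌊$137,011/3⌋ = $45,670 → take SL $45,670. Book value $120,441.

$120,441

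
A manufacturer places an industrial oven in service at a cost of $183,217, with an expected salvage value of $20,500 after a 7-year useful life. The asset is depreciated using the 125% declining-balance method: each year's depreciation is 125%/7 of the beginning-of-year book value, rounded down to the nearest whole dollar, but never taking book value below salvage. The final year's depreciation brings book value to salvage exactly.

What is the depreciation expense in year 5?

$14,895

Depreciable base = $183,217 − $20,500 = $162,717.
Year 1: ⌊$183,217 × 125%/7⌋ = $32,717. Book value $150,500.
Year 2: ⌊$150,500 × 125%/7⌋ = $26,875. Book value $123,625.
Year 3: ⌊$123,625 × 125%/7⌋ = $22,075. Book value $101,550.
Year 4: ⌊$101,550 × 125%/7⌋ = $18,133. Book value $83,417.
Year 5: ⌊$83,417 × 125%/7⌋ = $14,895. Book value $68,522.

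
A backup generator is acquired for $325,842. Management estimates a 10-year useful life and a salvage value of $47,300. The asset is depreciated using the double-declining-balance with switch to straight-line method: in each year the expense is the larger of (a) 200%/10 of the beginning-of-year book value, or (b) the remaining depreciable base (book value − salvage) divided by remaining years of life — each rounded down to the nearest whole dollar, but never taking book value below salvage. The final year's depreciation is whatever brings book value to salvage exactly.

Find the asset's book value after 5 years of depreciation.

$106,773

Depreciable base = $325,842 − $47,300 = $278,542.
Year 1: DB = ⌊$325,842 × 200%/10⌋ = $65,168; SL = ⌊$278,542/10⌋ = $27,854 → take DB $65,168. Book value $260,674.
Year 2: DB = ⌊$260,674 × 200%/10⌋ = $52,134; SL = ⌊$213,374/9⌋ = $23,708 → take DB $52,134. Book value $208,540.
Year 3: DB = ⌊$208,540 × 200%/10⌋ = $41,708; SL = ⌊$161,240/8⌋ = $20,155 → take DB $41,708. Book value $166,832.
Year 4: DB = ⌊$166,832 × 200%/10⌋ = $33,366; SL = ⌊$119,532/7⌋ = $17,076 → take DB $33,366. Book value $133,466.
Year 5: DB = ⌊$133,466 × 200%/10⌋ = $26,693; SL = ⌊$86,166/6⌋ = $14,361 → take DB $26,693. Book value $106,773.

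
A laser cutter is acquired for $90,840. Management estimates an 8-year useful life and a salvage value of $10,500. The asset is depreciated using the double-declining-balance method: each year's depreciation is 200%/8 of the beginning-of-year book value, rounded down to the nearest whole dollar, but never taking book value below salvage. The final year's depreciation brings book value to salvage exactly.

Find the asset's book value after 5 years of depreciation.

$21,558

Depreciable base = $90,840 − $10,500 = $80,340.
Year 1: ⌊$90,840 × 200%/8⌋ = $22,710. Book value $68,130.
Year 2: ⌊$68,130 × 200%/8⌋ = $17,032. Book value $51,098.
Year 3: ⌊$51,098 × 200%/8⌋ = $12,774. Book value $38,324.
Year 4: ⌊$38,324 × 200%/8⌋ = $9,581. Book value $28,743.
Year 5: ⌊$28,743 × 200%/8⌋ = $7,185. Book value $21,558.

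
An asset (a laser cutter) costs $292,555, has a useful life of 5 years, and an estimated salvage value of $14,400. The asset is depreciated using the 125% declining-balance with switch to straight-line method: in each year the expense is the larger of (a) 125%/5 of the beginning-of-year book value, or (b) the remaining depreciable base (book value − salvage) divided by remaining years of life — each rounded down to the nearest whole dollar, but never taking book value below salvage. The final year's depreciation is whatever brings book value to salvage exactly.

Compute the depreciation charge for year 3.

$50,054

Depreciable base = $292,555 − $14,400 = $278,155.
Year 1: DB = ⌊$292,555 × 125%/5⌋ = $73,138; SL = ⌊$278,155/5⌋ = $55,631 → take DB $73,138. Book value $219,417.
Year 2: DB = ⌊$219,417 × 125%/5⌋ = $54,854; SL = ⌊$205,017/4⌋ = $51,254 → take DB $54,854. Book value $164,563.
Year 3: DB = ⌊$164,563 × 125%/5⌋ = $41,140; SL = ⌊$150,163/3⌋ = $50,054 → take SL $50,054. Book value $114,509.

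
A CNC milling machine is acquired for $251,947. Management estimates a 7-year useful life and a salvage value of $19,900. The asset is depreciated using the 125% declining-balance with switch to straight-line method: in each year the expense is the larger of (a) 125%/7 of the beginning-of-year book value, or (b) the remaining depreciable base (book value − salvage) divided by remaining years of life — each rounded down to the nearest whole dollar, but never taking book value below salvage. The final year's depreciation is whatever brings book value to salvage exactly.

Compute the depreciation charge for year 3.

Depreciable base = $251,947 − $19,900 = $232,047.
Year 1: DB = ⌊$251,947 × 125%/7⌋ = $44,990; SL = ⌊$232,047/7⌋ = $33,149 → take DB $44,990. Book value $206,957.
Year 2: DB = ⌊$206,957 × 125%/7⌋ = $36,956; SL = ⌊$187,057/6⌋ = $31,176 → take DB $36,956. Book value $170,001.
Year 3: DB = ⌊$170,001 × 125%/7⌋ = $30,357; SL = ⌊$150,101/5⌋ = $30,020 → take DB $30,357. Book value $139,644.

$30,357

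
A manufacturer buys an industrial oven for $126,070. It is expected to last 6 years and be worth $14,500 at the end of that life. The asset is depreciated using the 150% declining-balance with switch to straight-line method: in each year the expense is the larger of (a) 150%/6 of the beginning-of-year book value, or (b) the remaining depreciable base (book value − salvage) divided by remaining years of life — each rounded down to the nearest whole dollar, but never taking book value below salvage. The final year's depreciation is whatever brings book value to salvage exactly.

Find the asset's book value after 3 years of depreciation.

$53,187

Depreciable base = $126,070 − $14,500 = $111,570.
Year 1: DB = ⌊$126,070 × 150%/6⌋ = $31,517; SL = ⌊$111,570/6⌋ = $18,595 → take DB $31,517. Book value $94,553.
Year 2: DB = ⌊$94,553 × 150%/6⌋ = $23,638; SL = ⌊$80,053/5⌋ = $16,010 → take DB $23,638. Book value $70,915.
Year 3: DB = ⌊$70,915 × 150%/6⌋ = $17,728; SL = ⌊$56,415/4⌋ = $14,103 → take DB $17,728. Book value $53,187.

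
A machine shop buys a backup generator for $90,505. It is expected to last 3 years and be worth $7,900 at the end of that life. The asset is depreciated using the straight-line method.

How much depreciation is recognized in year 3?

$27,535

Depreciable base = $90,505 − $7,900 = $82,605.
Annual expense = $82,605 / 3 = $27,535.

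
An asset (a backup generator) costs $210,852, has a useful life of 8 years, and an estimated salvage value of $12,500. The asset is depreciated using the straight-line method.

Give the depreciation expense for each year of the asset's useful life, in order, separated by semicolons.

$24,794; $24,794; $24,794; $24,794; $24,794; $24,794; $24,794; $24,794

Depreciable base = $210,852 − $12,500 = $198,352.
Annual expense = $198,352 / 8 = $24,794.
End of year 1: book value $186,058.
End of year 2: book value $161,264.
End of year 3: book value $136,470.
End of year 4: book value $111,676.
End of year 5: book value $86,882.
End of year 6: book value $62,088.
End of year 7: book value $37,294.
End of year 8: book value $12,500.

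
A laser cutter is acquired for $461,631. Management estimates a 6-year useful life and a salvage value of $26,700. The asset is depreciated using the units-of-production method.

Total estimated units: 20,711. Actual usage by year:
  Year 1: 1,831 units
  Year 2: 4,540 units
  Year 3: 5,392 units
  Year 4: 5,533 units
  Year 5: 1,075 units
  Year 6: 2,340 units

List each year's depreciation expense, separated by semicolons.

Depreciable base = $461,631 − $26,700 = $434,931.
Rate = $434,931 / 20,711 units = $21 per unit.
Year 1: 1,831 × $21 = $38,451. Book value $423,180.
Year 2: 4,540 × $21 = $95,340. Book value $327,840.
Year 3: 5,392 × $21 = $113,232. Book value $214,608.
Year 4: 5,533 × $21 = $116,193. Book value $98,415.
Year 5: 1,075 × $21 = $22,575. Book value $75,840.
Year 6: 2,340 × $21 = $49,140. Book value $26,700.

$38,451; $95,340; $113,232; $116,193; $22,575; $49,140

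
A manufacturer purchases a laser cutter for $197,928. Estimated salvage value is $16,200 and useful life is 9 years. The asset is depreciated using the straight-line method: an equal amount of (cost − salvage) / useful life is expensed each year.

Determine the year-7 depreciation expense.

$20,192

Depreciable base = $197,928 − $16,200 = $181,728.
Annual expense = $181,728 / 9 = $20,192.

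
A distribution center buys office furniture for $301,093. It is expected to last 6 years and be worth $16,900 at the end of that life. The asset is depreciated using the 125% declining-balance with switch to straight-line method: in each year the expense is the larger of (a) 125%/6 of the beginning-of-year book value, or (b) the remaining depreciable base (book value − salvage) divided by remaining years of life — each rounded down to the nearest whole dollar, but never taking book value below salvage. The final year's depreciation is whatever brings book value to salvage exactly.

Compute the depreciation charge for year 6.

$42,952

Depreciable base = $301,093 − $16,900 = $284,193.
Year 1: DB = ⌊$301,093 × 125%/6⌋ = $62,727; SL = ⌊$284,193/6⌋ = $47,365 → take DB $62,727. Book value $238,366.
Year 2: DB = ⌊$238,366 × 125%/6⌋ = $49,659; SL = ⌊$221,466/5⌋ = $44,293 → take DB $49,659. Book value $188,707.
Year 3: DB = ⌊$188,707 × 125%/6⌋ = $39,313; SL = ⌊$171,807/4⌋ = $42,951 → take SL $42,951. Book value $145,756.
Year 4: DB = ⌊$145,756 × 125%/6⌋ = $30,365; SL = ⌊$128,856/3⌋ = $42,952 → take SL $42,952. Book value $102,804.
Year 5: DB = ⌊$102,804 × 125%/6⌋ = $21,417; SL = ⌊$85,904/2⌋ = $42,952 → take SL $42,952. Book value $59,852.
Year 6 (final): $59,852 − $16,900 = $42,952. Book value $16,900.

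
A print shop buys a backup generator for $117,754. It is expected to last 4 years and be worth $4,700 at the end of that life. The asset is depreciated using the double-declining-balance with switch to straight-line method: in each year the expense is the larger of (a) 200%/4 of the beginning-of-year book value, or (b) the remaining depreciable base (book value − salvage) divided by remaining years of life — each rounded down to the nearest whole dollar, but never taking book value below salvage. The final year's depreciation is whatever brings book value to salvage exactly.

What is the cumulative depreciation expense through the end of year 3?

Depreciable base = $117,754 − $4,700 = $113,054.
Year 1: DB = ⌊$117,754 × 200%/4⌋ = $58,877; SL = ⌊$113,054/4⌋ = $28,263 → take DB $58,877. Book value $58,877.
Year 2: DB = ⌊$58,877 × 200%/4⌋ = $29,438; SL = ⌊$54,177/3⌋ = $18,059 → take DB $29,438. Book value $29,439.
Year 3: DB = ⌊$29,439 × 200%/4⌋ = $14,719; SL = ⌊$24,739/2⌋ = $12,369 → take DB $14,719. Book value $14,720.
Accumulated through year 3 = $117,754 − $14,720 = $103,034.

$103,034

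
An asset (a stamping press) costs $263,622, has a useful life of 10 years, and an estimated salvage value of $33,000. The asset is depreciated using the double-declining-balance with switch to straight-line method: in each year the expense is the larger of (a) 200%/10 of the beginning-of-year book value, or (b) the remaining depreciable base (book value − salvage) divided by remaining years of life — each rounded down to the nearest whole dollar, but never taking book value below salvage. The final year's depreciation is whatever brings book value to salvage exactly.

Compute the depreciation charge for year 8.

$11,057

Depreciable base = $263,622 − $33,000 = $230,622.
Year 1: DB = ⌊$263,622 × 200%/10⌋ = $52,724; SL = ⌊$230,622/10⌋ = $23,062 → take DB $52,724. Book value $210,898.
Year 2: DB = ⌊$210,898 × 200%/10⌋ = $42,179; SL = ⌊$177,898/9⌋ = $19,766 → take DB $42,179. Book value $168,719.
Year 3: DB = ⌊$168,719 × 200%/10⌋ = $33,743; SL = ⌊$135,719/8⌋ = $16,964 → take DB $33,743. Book value $134,976.
Year 4: DB = ⌊$134,976 × 200%/10⌋ = $26,995; SL = ⌊$101,976/7⌋ = $14,568 → take DB $26,995. Book value $107,981.
Year 5: DB = ⌊$107,981 × 200%/10⌋ = $21,596; SL = ⌊$74,981/6⌋ = $12,496 → take DB $21,596. Book value $86,385.
Year 6: DB = ⌊$86,385 × 200%/10⌋ = $17,277; SL = ⌊$53,385/5⌋ = $10,677 → take DB $17,277. Book value $69,108.
Year 7: DB = ⌊$69,108 × 200%/10⌋ = $13,821; SL = ⌊$36,108/4⌋ = $9,027 → take DB $13,821. Book value $55,287.
Year 8: DB = ⌊$55,287 × 200%/10⌋ = $11,057; SL = ⌊$22,287/3⌋ = $7,429 → take DB $11,057. Book value $44,230.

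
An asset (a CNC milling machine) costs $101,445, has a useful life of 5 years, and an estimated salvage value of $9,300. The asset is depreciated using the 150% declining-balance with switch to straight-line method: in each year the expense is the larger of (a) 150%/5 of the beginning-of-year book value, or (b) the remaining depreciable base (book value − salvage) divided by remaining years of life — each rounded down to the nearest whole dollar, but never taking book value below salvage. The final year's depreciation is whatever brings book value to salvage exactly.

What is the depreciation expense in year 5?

$12,749

Depreciable base = $101,445 − $9,300 = $92,145.
Year 1: DB = ⌊$101,445 × 150%/5⌋ = $30,433; SL = ⌊$92,145/5⌋ = $18,429 → take DB $30,433. Book value $71,012.
Year 2: DB = ⌊$71,012 × 150%/5⌋ = $21,303; SL = ⌊$61,712/4⌋ = $15,428 → take DB $21,303. Book value $49,709.
Year 3: DB = ⌊$49,709 × 150%/5⌋ = $14,912; SL = ⌊$40,409/3⌋ = $13,469 → take DB $14,912. Book value $34,797.
Year 4: DB = ⌊$34,797 × 150%/5⌋ = $10,439; SL = ⌊$25,497/2⌋ = $12,748 → take SL $12,748. Book value $22,049.
Year 5 (final): $22,049 − $9,300 = $12,749. Book value $9,300.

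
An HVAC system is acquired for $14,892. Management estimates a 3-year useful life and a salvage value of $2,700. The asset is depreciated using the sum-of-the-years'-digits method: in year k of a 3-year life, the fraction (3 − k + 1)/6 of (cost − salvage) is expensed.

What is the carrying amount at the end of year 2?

Depreciable base = $14,892 − $2,700 = $12,192.
Sum of the years' digits = 3+2+1 = 6.
Year 1: $12,192 × 3/6 = $6,096. Book value $8,796.
Year 2: $12,192 × 2/6 = $4,064. Book value $4,732.

$4,732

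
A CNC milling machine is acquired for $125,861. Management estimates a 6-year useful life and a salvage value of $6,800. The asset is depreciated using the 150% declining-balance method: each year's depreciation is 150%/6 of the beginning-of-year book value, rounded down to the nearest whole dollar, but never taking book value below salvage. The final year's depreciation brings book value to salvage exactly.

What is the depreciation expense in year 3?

Depreciable base = $125,861 − $6,800 = $119,061.
Year 1: ⌊$125,861 × 150%/6⌋ = $31,465. Book value $94,396.
Year 2: ⌊$94,396 × 150%/6⌋ = $23,599. Book value $70,797.
Year 3: ⌊$70,797 × 150%/6⌋ = $17,699. Book value $53,098.

$17,699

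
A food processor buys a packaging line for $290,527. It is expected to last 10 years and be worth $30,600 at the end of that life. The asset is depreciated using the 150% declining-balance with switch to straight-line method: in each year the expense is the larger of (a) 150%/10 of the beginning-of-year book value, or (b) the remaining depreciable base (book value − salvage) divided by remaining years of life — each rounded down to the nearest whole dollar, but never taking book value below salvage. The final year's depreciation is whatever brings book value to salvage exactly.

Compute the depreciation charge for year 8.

$19,662

Depreciable base = $290,527 − $30,600 = $259,927.
Year 1: DB = ⌊$290,527 × 150%/10⌋ = $43,579; SL = ⌊$259,927/10⌋ = $25,992 → take DB $43,579. Book value $246,948.
Year 2: DB = ⌊$246,948 × 150%/10⌋ = $37,042; SL = ⌊$216,348/9⌋ = $24,038 → take DB $37,042. Book value $209,906.
Year 3: DB = ⌊$209,906 × 150%/10⌋ = $31,485; SL = ⌊$179,306/8⌋ = $22,413 → take DB $31,485. Book value $178,421.
Year 4: DB = ⌊$178,421 × 150%/10⌋ = $26,763; SL = ⌊$147,821/7⌋ = $21,117 → take DB $26,763. Book value $151,658.
Year 5: DB = ⌊$151,658 × 150%/10⌋ = $22,748; SL = ⌊$121,058/6⌋ = $20,176 → take DB $22,748. Book value $128,910.
Year 6: DB = ⌊$128,910 × 150%/10⌋ = $19,336; SL = ⌊$98,310/5⌋ = $19,662 → take SL $19,662. Book value $109,248.
Year 7: DB = ⌊$109,248 × 150%/10⌋ = $16,387; SL = ⌊$78,648/4⌋ = $19,662 → take SL $19,662. Book value $89,586.
Year 8: DB = ⌊$89,586 × 150%/10⌋ = $13,437; SL = ⌊$58,986/3⌋ = $19,662 → take SL $19,662. Book value $69,924.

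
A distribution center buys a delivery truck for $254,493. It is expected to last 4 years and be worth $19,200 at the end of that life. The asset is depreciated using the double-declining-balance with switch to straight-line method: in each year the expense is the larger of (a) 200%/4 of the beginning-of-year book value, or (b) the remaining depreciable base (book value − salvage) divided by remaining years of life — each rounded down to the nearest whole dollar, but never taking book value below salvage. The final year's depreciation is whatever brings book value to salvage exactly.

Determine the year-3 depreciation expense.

Depreciable base = $254,493 − $19,200 = $235,293.
Year 1: DB = ⌊$254,493 × 200%/4⌋ = $127,246; SL = ⌊$235,293/4⌋ = $58,823 → take DB $127,246. Book value $127,247.
Year 2: DB = ⌊$127,247 × 200%/4⌋ = $63,623; SL = ⌊$108,047/3⌋ = $36,015 → take DB $63,623. Book value $63,624.
Year 3: DB = ⌊$63,624 × 200%/4⌋ = $31,812; SL = ⌊$44,424/2⌋ = $22,212 → take DB $31,812. Book value $31,812.

$31,812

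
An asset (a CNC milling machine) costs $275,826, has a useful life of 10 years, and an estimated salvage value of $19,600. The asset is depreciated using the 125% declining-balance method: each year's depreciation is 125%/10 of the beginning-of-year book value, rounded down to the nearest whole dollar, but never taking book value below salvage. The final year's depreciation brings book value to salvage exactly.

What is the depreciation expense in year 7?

$15,474

Depreciable base = $275,826 − $19,600 = $256,226.
Year 1: ⌊$275,826 × 125%/10⌋ = $34,478. Book value $241,348.
Year 2: ⌊$241,348 × 125%/10⌋ = $30,168. Book value $211,180.
Year 3: ⌊$211,180 × 125%/10⌋ = $26,397. Book value $184,783.
Year 4: ⌊$184,783 × 125%/10⌋ = $23,097. Book value $161,686.
Year 5: ⌊$161,686 × 125%/10⌋ = $20,210. Book value $141,476.
Year 6: ⌊$141,476 × 125%/10⌋ = $17,684. Book value $123,792.
Year 7: ⌊$123,792 × 125%/10⌋ = $15,474. Book value $108,318.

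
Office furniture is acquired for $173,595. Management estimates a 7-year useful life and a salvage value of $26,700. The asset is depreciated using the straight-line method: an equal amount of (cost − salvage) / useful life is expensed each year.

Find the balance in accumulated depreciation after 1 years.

$20,985

Depreciable base = $173,595 − $26,700 = $146,895.
Annual expense = $146,895 / 7 = $20,985.
End of year 1: book value $152,610.
Accumulated through year 1 = $173,595 − $152,610 = $20,985.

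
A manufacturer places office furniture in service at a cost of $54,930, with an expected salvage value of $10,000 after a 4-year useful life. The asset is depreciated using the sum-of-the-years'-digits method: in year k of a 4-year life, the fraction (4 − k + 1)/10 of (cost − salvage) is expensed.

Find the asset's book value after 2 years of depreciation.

$23,479

Depreciable base = $54,930 − $10,000 = $44,930.
Sum of the years' digits = 4+3+2+1 = 10.
Year 1: $44,930 × 4/10 = $17,972. Book value $36,958.
Year 2: $44,930 × 3/10 = $13,479. Book value $23,479.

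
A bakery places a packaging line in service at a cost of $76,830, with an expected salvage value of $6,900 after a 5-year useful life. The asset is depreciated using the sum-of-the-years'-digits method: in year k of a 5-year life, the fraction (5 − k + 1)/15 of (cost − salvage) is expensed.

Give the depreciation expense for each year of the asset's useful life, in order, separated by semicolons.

$23,310; $18,648; $13,986; $9,324; $4,662

Depreciable base = $76,830 − $6,900 = $69,930.
Sum of the years' digits = 5+4+3+2+1 = 15.
Year 1: $69,930 × 5/15 = $23,310. Book value $53,520.
Year 2: $69,930 × 4/15 = $18,648. Book value $34,872.
Year 3: $69,930 × 3/15 = $13,986. Book value $20,886.
Year 4: $69,930 × 2/15 = $9,324. Book value $11,562.
Year 5: $69,930 × 1/15 = $4,662. Book value $6,900.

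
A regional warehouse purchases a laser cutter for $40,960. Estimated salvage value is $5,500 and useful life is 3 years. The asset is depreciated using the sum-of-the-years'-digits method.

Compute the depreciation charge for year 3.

$5,910

Depreciable base = $40,960 − $5,500 = $35,460.
Sum of the years' digits = 3+2+1 = 6.
Year 1: $35,460 × 3/6 = $17,730. Book value $23,230.
Year 2: $35,460 × 2/6 = $11,820. Book value $11,410.
Year 3: $35,460 × 1/6 = $5,910. Book value $5,500.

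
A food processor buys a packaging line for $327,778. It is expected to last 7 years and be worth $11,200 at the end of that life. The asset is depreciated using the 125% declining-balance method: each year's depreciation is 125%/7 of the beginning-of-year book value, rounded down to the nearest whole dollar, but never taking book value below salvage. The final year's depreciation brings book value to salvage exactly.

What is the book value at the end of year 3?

$181,674

Depreciable base = $327,778 − $11,200 = $316,578.
Year 1: ⌊$327,778 × 125%/7⌋ = $58,531. Book value $269,247.
Year 2: ⌊$269,247 × 125%/7⌋ = $48,079. Book value $221,168.
Year 3: ⌊$221,168 × 125%/7⌋ = $39,494. Book value $181,674.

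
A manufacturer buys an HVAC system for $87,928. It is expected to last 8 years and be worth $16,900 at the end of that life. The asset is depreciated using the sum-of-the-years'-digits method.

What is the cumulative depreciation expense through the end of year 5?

Depreciable base = $87,928 − $16,900 = $71,028.
Sum of the years' digits = 8+7+6+5+4+3+2+1 = 36.
Year 1: $71,028 × 8/36 = $15,784. Book value $72,144.
Year 2: $71,028 × 7/36 = $13,811. Book value $58,333.
Year 3: $71,028 × 6/36 = $11,838. Book value $46,495.
Year 4: $71,028 × 5/36 = $9,865. Book value $36,630.
Year 5: $71,028 × 4/36 = $7,892. Book value $28,738.
Accumulated through year 5 = $87,928 − $28,738 = $59,190.

$59,190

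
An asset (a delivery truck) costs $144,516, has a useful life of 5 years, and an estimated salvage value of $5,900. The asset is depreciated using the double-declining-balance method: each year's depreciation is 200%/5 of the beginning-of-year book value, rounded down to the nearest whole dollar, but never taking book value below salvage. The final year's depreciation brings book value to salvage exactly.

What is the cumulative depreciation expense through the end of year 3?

$113,300

Depreciable base = $144,516 − $5,900 = $138,616.
Year 1: ⌊$144,516 × 200%/5⌋ = $57,806. Book value $86,710.
Year 2: ⌊$86,710 × 200%/5⌋ = $34,684. Book value $52,026.
Year 3: ⌊$52,026 × 200%/5⌋ = $20,810. Book value $31,216.
Accumulated through year 3 = $144,516 − $31,216 = $113,300.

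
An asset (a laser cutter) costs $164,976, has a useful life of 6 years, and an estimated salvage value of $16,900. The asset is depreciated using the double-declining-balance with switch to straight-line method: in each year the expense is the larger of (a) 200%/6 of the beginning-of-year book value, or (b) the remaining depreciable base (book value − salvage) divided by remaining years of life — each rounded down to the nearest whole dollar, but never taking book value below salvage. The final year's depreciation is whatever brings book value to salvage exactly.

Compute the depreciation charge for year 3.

Depreciable base = $164,976 − $16,900 = $148,076.
Year 1: DB = ⌊$164,976 × 200%/6⌋ = $54,992; SL = ⌊$148,076/6⌋ = $24,679 → take DB $54,992. Book value $109,984.
Year 2: DB = ⌊$109,984 × 200%/6⌋ = $36,661; SL = ⌊$93,084/5⌋ = $18,616 → take DB $36,661. Book value $73,323.
Year 3: DB = ⌊$73,323 × 200%/6⌋ = $24,441; SL = ⌊$56,423/4⌋ = $14,105 → take DB $24,441. Book value $48,882.

$24,441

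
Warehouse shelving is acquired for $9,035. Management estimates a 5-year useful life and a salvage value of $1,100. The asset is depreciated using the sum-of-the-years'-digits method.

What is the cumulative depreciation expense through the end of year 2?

Depreciable base = $9,035 − $1,100 = $7,935.
Sum of the years' digits = 5+4+3+2+1 = 15.
Year 1: $7,935 × 5/15 = $2,645. Book value $6,390.
Year 2: $7,935 × 4/15 = $2,116. Book value $4,274.
Accumulated through year 2 = $9,035 − $4,274 = $4,761.

$4,761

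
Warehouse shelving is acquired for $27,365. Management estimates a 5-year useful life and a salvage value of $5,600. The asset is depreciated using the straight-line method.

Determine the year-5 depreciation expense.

Depreciable base = $27,365 − $5,600 = $21,765.
Annual expense = $21,765 / 5 = $4,353.

$4,353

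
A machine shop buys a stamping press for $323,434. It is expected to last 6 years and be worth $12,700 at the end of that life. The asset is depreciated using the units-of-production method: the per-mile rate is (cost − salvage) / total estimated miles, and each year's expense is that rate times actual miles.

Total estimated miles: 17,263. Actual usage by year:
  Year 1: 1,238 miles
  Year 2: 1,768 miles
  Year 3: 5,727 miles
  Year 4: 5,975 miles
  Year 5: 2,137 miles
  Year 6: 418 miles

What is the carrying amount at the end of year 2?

Depreciable base = $323,434 − $12,700 = $310,734.
Rate = $310,734 / 17,263 miles = $18 per mile.
Year 1: 1,238 × $18 = $22,284. Book value $301,150.
Year 2: 1,768 × $18 = $31,824. Book value $269,326.

$269,326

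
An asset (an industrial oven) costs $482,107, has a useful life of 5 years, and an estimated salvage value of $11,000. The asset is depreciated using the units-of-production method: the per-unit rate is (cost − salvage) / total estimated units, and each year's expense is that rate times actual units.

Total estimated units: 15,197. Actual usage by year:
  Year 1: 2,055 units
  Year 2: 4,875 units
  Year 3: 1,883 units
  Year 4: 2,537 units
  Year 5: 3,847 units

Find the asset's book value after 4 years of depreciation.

Depreciable base = $482,107 − $11,000 = $471,107.
Rate = $471,107 / 15,197 units = $31 per unit.
Year 1: 2,055 × $31 = $63,705. Book value $418,402.
Year 2: 4,875 × $31 = $151,125. Book value $267,277.
Year 3: 1,883 × $31 = $58,373. Book value $208,904.
Year 4: 2,537 × $31 = $78,647. Book value $130,257.

$130,257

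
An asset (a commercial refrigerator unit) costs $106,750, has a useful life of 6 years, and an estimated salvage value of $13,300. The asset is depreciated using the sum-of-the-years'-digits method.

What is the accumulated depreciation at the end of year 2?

Depreciable base = $106,750 − $13,300 = $93,450.
Sum of the years' digits = 6+5+4+3+2+1 = 21.
Year 1: $93,450 × 6/21 = $26,700. Book value $80,050.
Year 2: $93,450 × 5/21 = $22,250. Book value $57,800.
Accumulated through year 2 = $106,750 − $57,800 = $48,950.

$48,950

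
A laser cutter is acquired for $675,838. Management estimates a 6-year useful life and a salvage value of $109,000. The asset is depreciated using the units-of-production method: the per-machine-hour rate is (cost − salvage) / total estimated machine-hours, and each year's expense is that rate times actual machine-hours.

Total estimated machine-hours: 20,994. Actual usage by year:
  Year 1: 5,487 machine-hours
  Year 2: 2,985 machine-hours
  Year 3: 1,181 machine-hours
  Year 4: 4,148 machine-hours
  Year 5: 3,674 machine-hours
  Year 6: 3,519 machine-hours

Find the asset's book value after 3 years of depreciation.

Depreciable base = $675,838 − $109,000 = $566,838.
Rate = $566,838 / 20,994 machine-hours = $27 per machine-hour.
Year 1: 5,487 × $27 = $148,149. Book value $527,689.
Year 2: 2,985 × $27 = $80,595. Book value $447,094.
Year 3: 1,181 × $27 = $31,887. Book value $415,207.

$415,207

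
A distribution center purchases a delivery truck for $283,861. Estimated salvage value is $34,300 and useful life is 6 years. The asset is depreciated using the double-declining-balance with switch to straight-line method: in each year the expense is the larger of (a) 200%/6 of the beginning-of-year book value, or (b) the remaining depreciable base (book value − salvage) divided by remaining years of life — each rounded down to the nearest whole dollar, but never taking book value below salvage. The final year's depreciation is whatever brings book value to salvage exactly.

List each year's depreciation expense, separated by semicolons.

Depreciable base = $283,861 − $34,300 = $249,561.
Year 1: DB = ⌊$283,861 × 200%/6⌋ = $94,620; SL = ⌊$249,561/6⌋ = $41,593 → take DB $94,620. Book value $189,241.
Year 2: DB = ⌊$189,241 × 200%/6⌋ = $63,080; SL = ⌊$154,941/5⌋ = $30,988 → take DB $63,080. Book value $126,161.
Year 3: DB = ⌊$126,161 × 200%/6⌋ = $42,053; SL = ⌊$91,861/4⌋ = $22,965 → take DB $42,053. Book value $84,108.
Year 4: DB = ⌊$84,108 × 200%/6⌋ = $28,036; SL = ⌊$49,808/3⌋ = $16,602 → take DB $28,036. Book value $56,072.
Year 5: DB = ⌊$56,072 × 200%/6⌋ = $18,690; SL = ⌊$21,772/2⌋ = $10,886 → take DB $18,690. Book value $37,382.
Year 6 (final): $37,382 − $34,300 = $3,082. Book value $34,300.

$94,620; $63,080; $42,053; $28,036; $18,690; $3,082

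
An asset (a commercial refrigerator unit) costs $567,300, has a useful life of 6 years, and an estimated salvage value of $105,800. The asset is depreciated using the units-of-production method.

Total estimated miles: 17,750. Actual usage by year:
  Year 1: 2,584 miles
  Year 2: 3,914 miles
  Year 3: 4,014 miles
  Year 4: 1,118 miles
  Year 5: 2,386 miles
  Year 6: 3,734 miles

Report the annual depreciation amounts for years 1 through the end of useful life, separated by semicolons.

Depreciable base = $567,300 − $105,800 = $461,500.
Rate = $461,500 / 17,750 miles = $26 per mile.
Year 1: 2,584 × $26 = $67,184. Book value $500,116.
Year 2: 3,914 × $26 = $101,764. Book value $398,352.
Year 3: 4,014 × $26 = $104,364. Book value $293,988.
Year 4: 1,118 × $26 = $29,068. Book value $264,920.
Year 5: 2,386 × $26 = $62,036. Book value $202,884.
Year 6: 3,734 × $26 = $97,084. Book value $105,800.

$67,184; $101,764; $104,364; $29,068; $62,036; $97,084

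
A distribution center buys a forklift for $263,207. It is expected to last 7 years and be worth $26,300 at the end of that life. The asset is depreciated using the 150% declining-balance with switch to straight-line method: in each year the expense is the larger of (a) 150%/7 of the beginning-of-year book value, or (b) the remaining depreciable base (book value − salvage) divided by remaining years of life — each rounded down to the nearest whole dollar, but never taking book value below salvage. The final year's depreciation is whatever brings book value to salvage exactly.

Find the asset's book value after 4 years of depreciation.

Depreciable base = $263,207 − $26,300 = $236,907.
Year 1: DB = ⌊$263,207 × 150%/7⌋ = $56,401; SL = ⌊$236,907/7⌋ = $33,843 → take DB $56,401. Book value $206,806.
Year 2: DB = ⌊$206,806 × 150%/7⌋ = $44,315; SL = ⌊$180,506/6⌋ = $30,084 → take DB $44,315. Book value $162,491.
Year 3: DB = ⌊$162,491 × 150%/7⌋ = $34,819; SL = ⌊$136,191/5⌋ = $27,238 → take DB $34,819. Book value $127,672.
Year 4: DB = ⌊$127,672 × 150%/7⌋ = $27,358; SL = ⌊$101,372/4⌋ = $25,343 → take DB $27,358. Book value $100,314.

$100,314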